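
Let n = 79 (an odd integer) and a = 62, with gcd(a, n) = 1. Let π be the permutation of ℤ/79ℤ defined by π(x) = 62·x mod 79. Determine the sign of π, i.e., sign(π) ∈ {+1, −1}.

Start at x=46: 46 → 8 → 22 → 21 → 38 → 65 → 1 → … (one orbit).
7 cycles of lengths [13, 13, 13, 13, 13, 13, 1].
n − c = 79 − 7 = 72; sign = (−1)^72 = +1.
Check: (62/79) = +1 by Zolotarev.

+1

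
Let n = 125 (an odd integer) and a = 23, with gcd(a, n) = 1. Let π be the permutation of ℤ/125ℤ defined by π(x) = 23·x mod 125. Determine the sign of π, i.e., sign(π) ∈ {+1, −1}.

-1

Trace 29: π^k(29) = [29, 42, 91, 93, 14, 72, 31] for k=0..6.
The orbit structure of x ↦ 23x mod 125: 4 orbits of sizes [100, 20, 4, 1].
4 cycles on 125: each ℓ→(−1)^(ℓ−1), product (−1)^121 = -1.
(23|125)_J = -1 (Zolotarev's lemma cross-check).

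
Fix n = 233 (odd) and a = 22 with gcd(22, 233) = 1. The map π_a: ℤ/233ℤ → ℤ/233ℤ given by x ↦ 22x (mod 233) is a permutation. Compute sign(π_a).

-1

Trace 166: π^k(166) = [166, 157, 192, 30, 194, 74, 230] for k=0..6.
Cycle type of π: 232 + 1; total 2 cycles.
sign(π) = (−1)^{n − #cycles} = (−1)^{233−2} = (−1)^231 = -1.
Zolotarev: (22|233) = -1, matching the cycle-count sign.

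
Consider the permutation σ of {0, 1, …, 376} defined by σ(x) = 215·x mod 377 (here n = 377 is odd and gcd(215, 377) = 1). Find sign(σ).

Orbit of 376 under x↦215x: [376, 162, 146, 99, 173, 249, 1]… (length divides ord_377(215)).
Cycle type of π: 12×29 + 4×7 + 1; total 37 cycles.
sign(π) = (−1)^{n − #cycles} = (−1)^{377−37} = (−1)^340 = +1.

+1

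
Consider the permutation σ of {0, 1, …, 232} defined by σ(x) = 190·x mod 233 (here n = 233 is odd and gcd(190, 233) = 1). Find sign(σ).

Orbit of 69 under x↦190x: [69, 62, 130, 2, 147, 203, 125]… (length divides ord_233(190)).
The orbit structure of x ↦ 190x mod 233: 2 orbits of sizes [232, 1].
With 2 cycles on 233 points, sign = (−1)^{233−2} = -1.

-1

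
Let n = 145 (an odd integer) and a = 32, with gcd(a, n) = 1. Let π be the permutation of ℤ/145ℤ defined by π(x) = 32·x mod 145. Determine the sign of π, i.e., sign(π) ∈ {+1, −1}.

+1

Trace 64: π^k(64) = [64, 18, 141, 17, 109, 8, 111] for k=0..6.
7 cycles of lengths [28, 28, 28, 28, 28, 4, 1].
sign(π) = (−1)^{n − #cycles} = (−1)^{145−7} = (−1)^138 = +1.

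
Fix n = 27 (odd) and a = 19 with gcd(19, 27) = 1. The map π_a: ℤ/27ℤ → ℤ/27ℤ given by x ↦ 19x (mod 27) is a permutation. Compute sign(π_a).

+1

Start at x=19: 19 → 10 → 1 → 19 (one orbit).
Cycle lengths of π_19 on ℤ/27ℤ: [3, 3, 3, 3, 3, 3, 1, 1, 1, 1, 1, 1, 1, 1, 1]; 15 cycles in total.
n − c = 27 − 15 = 12; sign = (−1)^12 = +1.
Check: (19/27) = +1 by Zolotarev.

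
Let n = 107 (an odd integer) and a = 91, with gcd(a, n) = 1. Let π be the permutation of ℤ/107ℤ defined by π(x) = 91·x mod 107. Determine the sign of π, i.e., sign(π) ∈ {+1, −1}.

Orbit of 83 under x↦91x: [83, 63, 62, 78, 36, 66, 14]… (length divides ord_107(91)).
Cycle type of π: 106 + 1; total 2 cycles.
sign(π) = (−1)^{n − #cycles} = (−1)^{107−2} = (−1)^105 = -1.
Zolotarev: (91|107) = -1, matching the cycle-count sign.

-1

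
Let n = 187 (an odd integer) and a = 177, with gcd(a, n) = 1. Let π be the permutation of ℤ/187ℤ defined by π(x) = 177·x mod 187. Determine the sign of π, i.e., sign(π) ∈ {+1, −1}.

Orbit of 23 under x↦177x: [23, 144, 56, 1, 177, 100, 122]… (length divides ord_187(177)).
Decompose π into cycles: lengths [16, 16, 16, 16, 16, 16, 16, 16, 16, 16, 16, 1, 1, 1, 1, 1, 1, 1, 1, 1, 1, 1] (22 cycles, including the fixed point 0).
With 22 cycles on 187 points, sign = (−1)^{187−22} = -1.
(177|187)_J = -1 (Zolotarev's lemma cross-check).

-1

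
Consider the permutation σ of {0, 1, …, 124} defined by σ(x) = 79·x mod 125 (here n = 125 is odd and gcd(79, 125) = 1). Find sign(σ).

Orbit of 94 under x↦79x: [94, 51, 29, 41, 114, 6, 99]… (length divides ord_125(79)).
Cycle lengths of π_79 on ℤ/125ℤ: [50, 50, 10, 10, 2, 2, 1]; 7 cycles in total.
Σ(ℓ_i−1) = 125−7 = 118; sign = (−1)^118 = +1.
Check: (79/125) = +1 by Zolotarev.

+1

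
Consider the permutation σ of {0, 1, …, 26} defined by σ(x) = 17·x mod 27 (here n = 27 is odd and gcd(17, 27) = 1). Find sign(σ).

-1

Trace 17: π^k(17) = [17, 19, 26, 10, 8, 1] for k=0..5.
Cycle lengths of π_17 on ℤ/27ℤ: [6, 6, 6, 2, 2, 2, 2, 1]; 8 cycles in total.
Σ(ℓ_i−1) = 27−8 = 19; sign = (−1)^19 = -1.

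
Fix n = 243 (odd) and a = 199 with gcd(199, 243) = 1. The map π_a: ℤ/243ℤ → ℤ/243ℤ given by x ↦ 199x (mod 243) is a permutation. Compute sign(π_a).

+1

Orbit of 181 under x↦199x: [181, 55, 10, 46, 163, 118, 154]… (length divides ord_243(199)).
Cycle type of π: 27×6 + 9×6 + 3×6 + 1×9; total 27 cycles.
243 − 27 = 216 transpositions; sign(π) = (−1)^216 = +1.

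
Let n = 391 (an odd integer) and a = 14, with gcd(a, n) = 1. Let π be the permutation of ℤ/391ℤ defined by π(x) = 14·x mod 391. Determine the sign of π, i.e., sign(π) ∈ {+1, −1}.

Orbit of 338 under x↦14x: [338, 40, 169, 20, 280, 10, 140]… (length divides ord_391(14)).
Cycle type of π: 176×2 + 22 + 16 + 1; total 5 cycles.
sign(π) = (−1)^{n − #cycles} = (−1)^{391−5} = (−1)^386 = +1.

+1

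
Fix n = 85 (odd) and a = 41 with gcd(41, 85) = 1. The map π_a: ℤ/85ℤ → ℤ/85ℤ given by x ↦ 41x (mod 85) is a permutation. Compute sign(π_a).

Start at x=46: 46 → 16 → 61 → 36 → 31 → 81 → 6 → … (one orbit).
Decompose π into cycles: lengths [16, 16, 16, 16, 16, 1, 1, 1, 1, 1] (10 cycles, including the fixed point 0).
10 cycles on 85: each ℓ→(−1)^(ℓ−1), product (−1)^75 = -1.
The Jacobi symbol (41|85) = -1 (Zolotarev) agrees.

-1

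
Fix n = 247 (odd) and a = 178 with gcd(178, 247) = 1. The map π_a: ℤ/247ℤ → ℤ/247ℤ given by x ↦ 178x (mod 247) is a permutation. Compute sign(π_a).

+1

Start at x=68: 68 → 1 → 178 → 68 (one orbit).
The orbit structure of x ↦ 178x mod 247: 83 orbits of sizes [3, 3, 3, 3, 3, 3, 3, 3, 3, 3, 3, 3, 3, 3, 3, 3, 3, 3, 3, 3, 3, 3, 3, 3, 3, 3, 3, 3, 3, 3, 3, 3, 3, 3, 3, 3, 3, 3, 3, 3, 3, 3, 3, 3, 3, 3, 3, 3, 3, 3, 3, 3, 3, 3, 3, 3, 3, 3, 3, 3, 3, 3, 3, 3, 3, 3, 3, 3, 3, 3, 3, 3, 3, 3, 3, 3, 3, 3, 3, 3, 3, 3, 1].
247 − 83 = 164 transpositions; sign(π) = (−1)^164 = +1.
(178|247)_J = +1 (Zolotarev's lemma cross-check).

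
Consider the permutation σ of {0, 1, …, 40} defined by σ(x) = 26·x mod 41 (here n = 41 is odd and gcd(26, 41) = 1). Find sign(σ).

Start at x=31: 31 → 27 → 5 → 7 → 18 → 17 → 32 → … (one orbit).
Cycle type of π: 40 + 1; total 2 cycles.
2 cycles on 41: each ℓ→(−1)^(ℓ−1), product (−1)^39 = -1.
The Jacobi symbol (26|41) = -1 (Zolotarev) agrees.

-1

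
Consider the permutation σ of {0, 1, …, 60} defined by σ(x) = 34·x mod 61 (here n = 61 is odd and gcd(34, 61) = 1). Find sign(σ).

+1

Start at x=1: 1 → 34 → 58 → 20 → 9 → 1 (one orbit).
13 cycles of lengths [5, 5, 5, 5, 5, 5, 5, 5, 5, 5, 5, 5, 1].
13 cycles on 61: each ℓ→(−1)^(ℓ−1), product (−1)^48 = +1.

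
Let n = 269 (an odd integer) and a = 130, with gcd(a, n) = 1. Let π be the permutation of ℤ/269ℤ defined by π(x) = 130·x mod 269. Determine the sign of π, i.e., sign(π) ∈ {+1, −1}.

Orbit of 128 under x↦130x: [128, 231, 171, 172, 33, 255, 63]… (length divides ord_269(130)).
Decompose π into cycles: lengths [268, 1] (2 cycles, including the fixed point 0).
n − c = 269 − 2 = 267; sign = (−1)^267 = -1.

-1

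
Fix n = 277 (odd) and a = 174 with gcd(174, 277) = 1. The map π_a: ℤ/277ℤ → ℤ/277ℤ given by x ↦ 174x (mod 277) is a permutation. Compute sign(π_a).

Trace 13: π^k(13) = [13, 46, 248, 217, 86, 6, 213] for k=0..6.
The orbit structure of x ↦ 174x mod 277: 2 orbits of sizes [276, 1].
sign(π) = (−1)^{n − #cycles} = (−1)^{277−2} = (−1)^275 = -1.

-1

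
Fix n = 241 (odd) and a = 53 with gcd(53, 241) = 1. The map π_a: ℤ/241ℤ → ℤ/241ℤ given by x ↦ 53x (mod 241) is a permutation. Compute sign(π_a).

+1

Start at x=232: 232 → 5 → 24 → 67 → 177 → 223 → 10 → … (one orbit).
Cycle lengths of π_53 on ℤ/241ℤ: [120, 120, 1]; 3 cycles in total.
241 − 3 = 238 transpositions; sign(π) = (−1)^238 = +1.
(53|241)_J = +1 (Zolotarev's lemma cross-check).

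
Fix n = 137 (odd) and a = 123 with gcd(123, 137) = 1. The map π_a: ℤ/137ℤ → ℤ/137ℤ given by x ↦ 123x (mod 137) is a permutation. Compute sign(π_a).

+1

Orbit of 123 under x↦123x: [123, 59, 133, 56, 38, 16, 50]… (length divides ord_137(123)).
The orbit structure of x ↦ 123x mod 137: 9 orbits of sizes [17, 17, 17, 17, 17, 17, 17, 17, 1].
With 9 cycles on 137 points, sign = (−1)^{137−9} = +1.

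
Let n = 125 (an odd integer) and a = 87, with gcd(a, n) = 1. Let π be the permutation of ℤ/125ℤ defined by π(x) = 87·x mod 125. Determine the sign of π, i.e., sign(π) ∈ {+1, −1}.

-1

Start at x=101: 101 → 37 → 94 → 53 → 111 → 32 → 34 → … (one orbit).
π_87 has 4 disjoint cycles with lengths [100, 20, 4, 1] on {0,…,124}.
With 4 cycles on 125 points, sign = (−1)^{125−4} = -1.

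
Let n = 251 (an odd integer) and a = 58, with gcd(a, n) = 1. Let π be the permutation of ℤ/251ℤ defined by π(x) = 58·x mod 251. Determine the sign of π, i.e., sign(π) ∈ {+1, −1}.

+1

Orbit of 113 under x↦58x: [113, 28, 118, 67, 121, 241, 173]… (length divides ord_251(58)).
π_58 has 3 disjoint cycles with lengths [125, 125, 1] on {0,…,250}.
251 − 3 = 248 transpositions; sign(π) = (−1)^248 = +1.
Check: (58/251) = +1 by Zolotarev.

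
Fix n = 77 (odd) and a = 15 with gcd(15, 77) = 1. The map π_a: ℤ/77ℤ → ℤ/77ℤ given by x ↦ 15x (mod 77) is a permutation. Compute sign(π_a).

Trace 15: π^k(15) = [15, 71, 64, 36, 1] for k=0..4.
Decompose π into cycles: lengths [5, 5, 5, 5, 5, 5, 5, 5, 5, 5, 5, 5, 5, 5, 1, 1, 1, 1, 1, 1, 1] (21 cycles, including the fixed point 0).
77 − 21 = 56 transpositions; sign(π) = (−1)^56 = +1.

+1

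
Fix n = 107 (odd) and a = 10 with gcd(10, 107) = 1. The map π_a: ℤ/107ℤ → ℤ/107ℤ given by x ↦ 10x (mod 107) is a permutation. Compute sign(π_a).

Start at x=69: 69 → 48 → 52 → 92 → 64 → 105 → 87 → … (one orbit).
Cycle type of π: 53×2 + 1; total 3 cycles.
With 3 cycles on 107 points, sign = (−1)^{107−3} = +1.
Check: (10/107) = +1 by Zolotarev.

+1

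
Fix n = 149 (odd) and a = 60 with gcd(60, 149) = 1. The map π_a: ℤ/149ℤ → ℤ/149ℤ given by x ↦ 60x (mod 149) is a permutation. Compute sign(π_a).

Trace 106: π^k(106) = [106, 102, 11, 64, 115, 46, 78] for k=0..6.
Decompose π into cycles: lengths [148, 1] (2 cycles, including the fixed point 0).
Σ(ℓ_i−1) = 149−2 = 147; sign = (−1)^147 = -1.
The Jacobi symbol (60|149) = -1 (Zolotarev) agrees.

-1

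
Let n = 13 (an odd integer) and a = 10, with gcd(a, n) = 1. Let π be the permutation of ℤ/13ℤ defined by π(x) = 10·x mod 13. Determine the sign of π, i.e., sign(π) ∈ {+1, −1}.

Start at x=12: 12 → 3 → 4 → 1 → 10 → 9 → 12 (one orbit).
π_10 has 3 disjoint cycles with lengths [6, 6, 1] on {0,…,12}.
sign(π) = (−1)^{n − #cycles} = (−1)^{13−3} = (−1)^10 = +1.

+1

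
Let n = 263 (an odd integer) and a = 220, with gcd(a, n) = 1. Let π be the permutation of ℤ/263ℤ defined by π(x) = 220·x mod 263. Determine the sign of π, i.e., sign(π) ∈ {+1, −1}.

Start at x=24: 24 → 20 → 192 → 160 → 221 → 228 → 190 → … (one orbit).
Cycle type of π: 262 + 1; total 2 cycles.
With 2 cycles on 263 points, sign = (−1)^{263−2} = -1.

-1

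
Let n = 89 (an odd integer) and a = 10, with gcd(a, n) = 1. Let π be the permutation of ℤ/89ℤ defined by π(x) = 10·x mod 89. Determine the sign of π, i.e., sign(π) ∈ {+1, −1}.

Trace 87: π^k(87) = [87, 69, 67, 47, 25, 72, 8] for k=0..6.
The orbit structure of x ↦ 10x mod 89: 3 orbits of sizes [44, 44, 1].
Σ(ℓ_i−1) = 89−3 = 86; sign = (−1)^86 = +1.
Zolotarev: (10|89) = +1, matching the cycle-count sign.

+1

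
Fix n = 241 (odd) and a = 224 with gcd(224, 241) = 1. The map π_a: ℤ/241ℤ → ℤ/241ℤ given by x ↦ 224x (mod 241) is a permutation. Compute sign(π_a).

-1

Trace 150: π^k(150) = [150, 101, 211, 28, 6, 139, 47] for k=0..6.
Decompose π into cycles: lengths [80, 80, 80, 1] (4 cycles, including the fixed point 0).
sign(π) = (−1)^{n − #cycles} = (−1)^{241−4} = (−1)^237 = -1.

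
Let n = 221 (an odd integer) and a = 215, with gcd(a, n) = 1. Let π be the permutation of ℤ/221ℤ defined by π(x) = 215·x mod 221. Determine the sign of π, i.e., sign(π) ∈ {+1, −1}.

+1

Trace 7: π^k(7) = [7, 179, 31, 35, 11, 155, 175] for k=0..6.
Cycle type of π: 48×4 + 16 + 12 + 1; total 7 cycles.
7 cycles on 221: each ℓ→(−1)^(ℓ−1), product (−1)^214 = +1.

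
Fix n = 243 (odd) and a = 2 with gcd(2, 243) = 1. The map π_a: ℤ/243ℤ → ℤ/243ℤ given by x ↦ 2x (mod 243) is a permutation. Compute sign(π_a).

Start at x=1: 1 → 2 → 4 → 8 → 16 → 32 → 64 → … (one orbit).
6 cycles of lengths [162, 54, 18, 6, 2, 1].
Σ(ℓ_i−1) = 243−6 = 237; sign = (−1)^237 = -1.
Zolotarev: (2|243) = -1, matching the cycle-count sign.

-1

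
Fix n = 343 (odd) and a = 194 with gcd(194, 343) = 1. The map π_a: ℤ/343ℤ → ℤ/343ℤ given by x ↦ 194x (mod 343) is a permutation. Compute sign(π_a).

Trace 34: π^k(34) = [34, 79, 234, 120, 299, 39, 20] for k=0..6.
The orbit structure of x ↦ 194x mod 343: 4 orbits of sizes [294, 42, 6, 1].
sign(π) = (−1)^{n − #cycles} = (−1)^{343−4} = (−1)^339 = -1.
(194|343)_J = -1 (Zolotarev's lemma cross-check).

-1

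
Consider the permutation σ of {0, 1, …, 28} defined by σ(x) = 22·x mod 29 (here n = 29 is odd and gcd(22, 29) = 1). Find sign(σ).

Orbit of 22 under x↦22x: [22, 20, 5, 23, 13, 25, 28]… (length divides ord_29(22)).
Cycle lengths of π_22 on ℤ/29ℤ: [14, 14, 1]; 3 cycles in total.
n − c = 29 − 3 = 26; sign = (−1)^26 = +1.

+1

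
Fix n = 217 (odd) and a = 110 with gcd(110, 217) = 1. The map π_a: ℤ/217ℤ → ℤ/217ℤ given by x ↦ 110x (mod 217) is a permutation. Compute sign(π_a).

+1

Start at x=96: 96 → 144 → 216 → 107 → 52 → 78 → 117 → … (one orbit).
π_110 has 9 disjoint cycles with lengths [30, 30, 30, 30, 30, 30, 30, 6, 1] on {0,…,216}.
n − c = 217 − 9 = 208; sign = (−1)^208 = +1.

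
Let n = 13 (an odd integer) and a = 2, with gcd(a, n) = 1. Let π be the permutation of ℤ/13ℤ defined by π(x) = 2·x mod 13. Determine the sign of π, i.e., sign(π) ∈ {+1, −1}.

Orbit of 8 under x↦2x: [8, 3, 6, 12, 11, 9, 5]… (length divides ord_13(2)).
2 cycles of lengths [12, 1].
2 cycles on 13: each ℓ→(−1)^(ℓ−1), product (−1)^11 = -1.

-1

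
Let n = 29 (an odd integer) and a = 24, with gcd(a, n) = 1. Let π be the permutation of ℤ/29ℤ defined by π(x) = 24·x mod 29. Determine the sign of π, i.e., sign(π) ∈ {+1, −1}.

Trace 16: π^k(16) = [16, 7, 23, 1, 24, 25, 20] for k=0..6.
The orbit structure of x ↦ 24x mod 29: 5 orbits of sizes [7, 7, 7, 7, 1].
29 − 5 = 24 transpositions; sign(π) = (−1)^24 = +1.

+1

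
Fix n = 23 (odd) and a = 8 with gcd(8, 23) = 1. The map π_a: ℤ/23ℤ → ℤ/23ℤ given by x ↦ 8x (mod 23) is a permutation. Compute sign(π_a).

+1

Trace 9: π^k(9) = [9, 3, 1, 8, 18, 6, 2] for k=0..6.
Cycle type of π: 11×2 + 1; total 3 cycles.
n − c = 23 − 3 = 20; sign = (−1)^20 = +1.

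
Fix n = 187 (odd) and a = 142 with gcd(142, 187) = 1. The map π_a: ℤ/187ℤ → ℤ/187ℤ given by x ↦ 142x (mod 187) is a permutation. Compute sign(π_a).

Trace 166: π^k(166) = [166, 10, 111, 54, 1, 142, 155] for k=0..6.
17 cycles of lengths [16, 16, 16, 16, 16, 16, 16, 16, 16, 16, 16, 2, 2, 2, 2, 2, 1].
sign(π) = (−1)^{n − #cycles} = (−1)^{187−17} = (−1)^170 = +1.
Via Zolotarev, sign(π_{142}) = (142|187) = +1.

+1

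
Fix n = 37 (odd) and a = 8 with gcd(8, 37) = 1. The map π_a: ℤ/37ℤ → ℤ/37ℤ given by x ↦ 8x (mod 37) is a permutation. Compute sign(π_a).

Start at x=27: 27 → 31 → 26 → 23 → 36 → 29 → 10 → … (one orbit).
π_8 has 4 disjoint cycles with lengths [12, 12, 12, 1] on {0,…,36}.
4 cycles on 37: each ℓ→(−1)^(ℓ−1), product (−1)^33 = -1.

-1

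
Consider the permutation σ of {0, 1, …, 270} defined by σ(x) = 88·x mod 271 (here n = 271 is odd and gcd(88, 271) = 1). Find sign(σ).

+1

Trace 258: π^k(258) = [258, 211, 140, 125, 160, 259, 28] for k=0..6.
11 cycles of lengths [27, 27, 27, 27, 27, 27, 27, 27, 27, 27, 1].
n − c = 271 − 11 = 260; sign = (−1)^260 = +1.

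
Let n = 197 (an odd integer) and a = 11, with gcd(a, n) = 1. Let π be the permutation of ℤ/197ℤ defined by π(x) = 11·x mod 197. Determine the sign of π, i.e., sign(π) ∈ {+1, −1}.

-1

Orbit of 133 under x↦11x: [133, 84, 136, 117, 105, 170, 97]… (length divides ord_197(11)).
Cycle lengths of π_11 on ℤ/197ℤ: [196, 1]; 2 cycles in total.
2 cycles on 197: each ℓ→(−1)^(ℓ−1), product (−1)^195 = -1.
(11|197)_J = -1 (Zolotarev's lemma cross-check).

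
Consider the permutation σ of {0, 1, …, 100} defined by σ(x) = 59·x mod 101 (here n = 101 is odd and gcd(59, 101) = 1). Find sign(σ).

-1

Trace 100: π^k(100) = [100, 42, 54, 55, 13, 60, 5] for k=0..6.
Cycle lengths of π_59 on ℤ/101ℤ: [100, 1]; 2 cycles in total.
n − c = 101 − 2 = 99; sign = (−1)^99 = -1.
Via Zolotarev, sign(π_{59}) = (59|101) = -1.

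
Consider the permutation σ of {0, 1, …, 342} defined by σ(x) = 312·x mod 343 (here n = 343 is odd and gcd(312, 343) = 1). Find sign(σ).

Start at x=295: 295 → 116 → 177 → 1 → 312 → 275 → 50 → … (one orbit).
The orbit structure of x ↦ 312x mod 343: 31 orbits of sizes [21, 21, 21, 21, 21, 21, 21, 21, 21, 21, 21, 21, 21, 21, 3, 3, 3, 3, 3, 3, 3, 3, 3, 3, 3, 3, 3, 3, 3, 3, 1].
31 cycles on 343: each ℓ→(−1)^(ℓ−1), product (−1)^312 = +1.
(312|343)_J = +1 (Zolotarev's lemma cross-check).

+1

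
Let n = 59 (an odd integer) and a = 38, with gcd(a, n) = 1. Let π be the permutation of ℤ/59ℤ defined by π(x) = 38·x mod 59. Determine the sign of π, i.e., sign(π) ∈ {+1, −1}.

Orbit of 38 under x↦38x: [38, 28, 2, 17, 56, 4, 34]… (length divides ord_59(38)).
2 cycles of lengths [58, 1].
n − c = 59 − 2 = 57; sign = (−1)^57 = -1.
The Jacobi symbol (38|59) = -1 (Zolotarev) agrees.

-1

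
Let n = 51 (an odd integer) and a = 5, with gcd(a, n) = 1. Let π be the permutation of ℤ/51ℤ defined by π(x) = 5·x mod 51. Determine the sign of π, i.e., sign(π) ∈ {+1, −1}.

Start at x=41: 41 → 1 → 5 → 25 → 23 → 13 → 14 → … (one orbit).
5 cycles of lengths [16, 16, 16, 2, 1].
Σ(ℓ_i−1) = 51−5 = 46; sign = (−1)^46 = +1.

+1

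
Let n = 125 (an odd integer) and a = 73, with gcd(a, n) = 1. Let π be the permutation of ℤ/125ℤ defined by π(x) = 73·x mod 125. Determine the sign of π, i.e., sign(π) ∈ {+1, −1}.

-1

Start at x=67: 67 → 16 → 43 → 14 → 22 → 106 → 113 → … (one orbit).
Decompose π into cycles: lengths [100, 20, 4, 1] (4 cycles, including the fixed point 0).
4 cycles on 125: each ℓ→(−1)^(ℓ−1), product (−1)^121 = -1.
Via Zolotarev, sign(π_{73}) = (73|125) = -1.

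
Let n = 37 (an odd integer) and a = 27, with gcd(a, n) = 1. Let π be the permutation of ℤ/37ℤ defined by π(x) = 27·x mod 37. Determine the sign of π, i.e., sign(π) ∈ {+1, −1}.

+1

Orbit of 27 under x↦27x: [27, 26, 36, 10, 11, 1]… (length divides ord_37(27)).
Cycle lengths of π_27 on ℤ/37ℤ: [6, 6, 6, 6, 6, 6, 1]; 7 cycles in total.
Σ(ℓ_i−1) = 37−7 = 30; sign = (−1)^30 = +1.
Check: (27/37) = +1 by Zolotarev.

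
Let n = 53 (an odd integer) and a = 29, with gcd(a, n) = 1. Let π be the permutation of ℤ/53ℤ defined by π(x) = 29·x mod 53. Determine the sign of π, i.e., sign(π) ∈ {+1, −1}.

Trace 49: π^k(49) = [49, 43, 28, 17, 16, 40, 47] for k=0..6.
π_29 has 3 disjoint cycles with lengths [26, 26, 1] on {0,…,52}.
Σ(ℓ_i−1) = 53−3 = 50; sign = (−1)^50 = +1.

+1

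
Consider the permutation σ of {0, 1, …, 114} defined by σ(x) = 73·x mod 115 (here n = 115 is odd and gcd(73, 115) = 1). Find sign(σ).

Start at x=78: 78 → 59 → 52 → 1 → 73 → 39 → 87 → … (one orbit).
6 cycles of lengths [44, 44, 11, 11, 4, 1].
Σ(ℓ_i−1) = 115−6 = 109; sign = (−1)^109 = -1.

-1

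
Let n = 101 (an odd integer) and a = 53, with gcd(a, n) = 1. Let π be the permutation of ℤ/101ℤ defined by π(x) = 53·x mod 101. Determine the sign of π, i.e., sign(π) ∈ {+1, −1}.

-1

Trace 73: π^k(73) = [73, 31, 27, 17, 93, 81, 51] for k=0..6.
Cycle type of π: 100 + 1; total 2 cycles.
101 − 2 = 99 transpositions; sign(π) = (−1)^99 = -1.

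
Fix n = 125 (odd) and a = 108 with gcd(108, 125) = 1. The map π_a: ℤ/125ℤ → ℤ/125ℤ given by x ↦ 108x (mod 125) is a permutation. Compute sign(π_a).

Start at x=78: 78 → 49 → 42 → 36 → 13 → 29 → 7 → … (one orbit).
The orbit structure of x ↦ 108x mod 125: 4 orbits of sizes [100, 20, 4, 1].
sign(π) = (−1)^{n − #cycles} = (−1)^{125−4} = (−1)^121 = -1.
Via Zolotarev, sign(π_{108}) = (108|125) = -1.

-1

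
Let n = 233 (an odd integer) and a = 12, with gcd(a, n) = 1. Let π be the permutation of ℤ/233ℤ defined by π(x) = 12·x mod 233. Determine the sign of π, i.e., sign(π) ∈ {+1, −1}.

Trace 144: π^k(144) = [144, 97, 232, 221, 89, 136, 1] for k=0..6.
π_12 has 30 disjoint cycles with lengths [8, 8, 8, 8, 8, 8, 8, 8, 8, 8, 8, 8, 8, 8, 8, 8, 8, 8, 8, 8, 8, 8, 8, 8, 8, 8, 8, 8, 8, 1] on {0,…,232}.
sign(π) = (−1)^{n − #cycles} = (−1)^{233−30} = (−1)^203 = -1.
(12|233)_J = -1 (Zolotarev's lemma cross-check).

-1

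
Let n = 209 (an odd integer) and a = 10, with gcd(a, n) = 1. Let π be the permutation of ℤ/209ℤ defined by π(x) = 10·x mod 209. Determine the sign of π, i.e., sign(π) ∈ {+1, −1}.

Trace 23: π^k(23) = [23, 21, 1, 10, 100, 164, 177] for k=0..6.
Cycle type of π: 18×11 + 2×5 + 1; total 17 cycles.
With 17 cycles on 209 points, sign = (−1)^{209−17} = +1.
Zolotarev: (10|209) = +1, matching the cycle-count sign.

+1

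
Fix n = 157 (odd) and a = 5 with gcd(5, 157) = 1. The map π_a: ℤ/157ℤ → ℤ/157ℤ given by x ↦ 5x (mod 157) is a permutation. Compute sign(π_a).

Orbit of 36 under x↦5x: [36, 23, 115, 104, 49, 88, 126]… (length divides ord_157(5)).
Cycle lengths of π_5 on ℤ/157ℤ: [156, 1]; 2 cycles in total.
Σ(ℓ_i−1) = 157−2 = 155; sign = (−1)^155 = -1.
Via Zolotarev, sign(π_{5}) = (5|157) = -1.

-1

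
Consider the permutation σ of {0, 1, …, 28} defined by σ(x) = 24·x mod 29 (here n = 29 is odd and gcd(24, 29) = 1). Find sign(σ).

Orbit of 23 under x↦24x: [23, 1, 24, 25, 20, 16, 7]… (length divides ord_29(24)).
The orbit structure of x ↦ 24x mod 29: 5 orbits of sizes [7, 7, 7, 7, 1].
sign(π) = (−1)^{n − #cycles} = (−1)^{29−5} = (−1)^24 = +1.
(24|29)_J = +1 (Zolotarev's lemma cross-check).

+1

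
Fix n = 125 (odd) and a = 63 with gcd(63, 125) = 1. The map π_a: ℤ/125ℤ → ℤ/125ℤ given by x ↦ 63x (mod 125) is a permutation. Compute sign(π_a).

-1

Start at x=49: 49 → 87 → 106 → 53 → 89 → 107 → 116 → … (one orbit).
The orbit structure of x ↦ 63x mod 125: 4 orbits of sizes [100, 20, 4, 1].
sign(π) = (−1)^{n − #cycles} = (−1)^{125−4} = (−1)^121 = -1.
The Jacobi symbol (63|125) = -1 (Zolotarev) agrees.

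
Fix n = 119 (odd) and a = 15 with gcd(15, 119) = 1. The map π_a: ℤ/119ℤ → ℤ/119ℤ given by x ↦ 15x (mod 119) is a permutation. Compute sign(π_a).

+1

Trace 36: π^k(36) = [36, 64, 8, 1, 15, 106, 43] for k=0..6.
Cycle type of π: 8×14 + 1×7; total 21 cycles.
With 21 cycles on 119 points, sign = (−1)^{119−21} = +1.
Check: (15/119) = +1 by Zolotarev.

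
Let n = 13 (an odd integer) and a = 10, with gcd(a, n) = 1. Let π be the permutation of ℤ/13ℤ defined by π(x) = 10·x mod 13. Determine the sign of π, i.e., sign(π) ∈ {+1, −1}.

+1

Start at x=9: 9 → 12 → 3 → 4 → 1 → 10 → 9 (one orbit).
3 cycles of lengths [6, 6, 1].
13 − 3 = 10 transpositions; sign(π) = (−1)^10 = +1.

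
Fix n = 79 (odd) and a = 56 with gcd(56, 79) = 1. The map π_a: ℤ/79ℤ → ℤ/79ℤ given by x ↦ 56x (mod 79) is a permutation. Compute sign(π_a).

-1

Orbit of 1 under x↦56x: [1, 56, 55, 78, 23, 24]… (length divides ord_79(56)).
14 cycles of lengths [6, 6, 6, 6, 6, 6, 6, 6, 6, 6, 6, 6, 6, 1].
79 − 14 = 65 transpositions; sign(π) = (−1)^65 = -1.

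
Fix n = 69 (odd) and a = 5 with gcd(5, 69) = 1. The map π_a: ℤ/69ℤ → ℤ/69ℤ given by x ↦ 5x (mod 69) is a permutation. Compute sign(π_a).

Orbit of 5 under x↦5x: [5, 25, 56, 4, 20, 31, 17]… (length divides ord_69(5)).
Cycle lengths of π_5 on ℤ/69ℤ: [22, 22, 22, 2, 1]; 5 cycles in total.
n − c = 69 − 5 = 64; sign = (−1)^64 = +1.

+1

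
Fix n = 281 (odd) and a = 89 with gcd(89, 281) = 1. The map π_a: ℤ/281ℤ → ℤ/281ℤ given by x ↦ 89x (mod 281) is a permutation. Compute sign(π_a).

Start at x=53: 53 → 221 → 280 → 192 → 228 → 60 → 1 → … (one orbit).
36 cycles of lengths [8, 8, 8, 8, 8, 8, 8, 8, 8, 8, 8, 8, 8, 8, 8, 8, 8, 8, 8, 8, 8, 8, 8, 8, 8, 8, 8, 8, 8, 8, 8, 8, 8, 8, 8, 1].
sign(π) = (−1)^{n − #cycles} = (−1)^{281−36} = (−1)^245 = -1.

-1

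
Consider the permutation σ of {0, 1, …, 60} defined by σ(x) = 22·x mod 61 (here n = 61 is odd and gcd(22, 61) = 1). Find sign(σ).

+1

Trace 56: π^k(56) = [56, 12, 20, 13, 42, 9, 15] for k=0..6.
Cycle type of π: 15×4 + 1; total 5 cycles.
With 5 cycles on 61 points, sign = (−1)^{61−5} = +1.
Check: (22/61) = +1 by Zolotarev.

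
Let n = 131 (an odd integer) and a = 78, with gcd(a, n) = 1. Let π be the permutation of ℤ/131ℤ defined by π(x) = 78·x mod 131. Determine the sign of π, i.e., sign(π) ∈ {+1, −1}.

Start at x=61: 61 → 42 → 1 → 78 → 58 → 70 → 89 → … (one orbit).
Cycle lengths of π_78 on ℤ/131ℤ: [10, 10, 10, 10, 10, 10, 10, 10, 10, 10, 10, 10, 10, 1]; 14 cycles in total.
With 14 cycles on 131 points, sign = (−1)^{131−14} = -1.
Check: (78/131) = -1 by Zolotarev.

-1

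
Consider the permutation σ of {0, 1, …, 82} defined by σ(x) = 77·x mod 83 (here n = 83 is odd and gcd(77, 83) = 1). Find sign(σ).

+1

Start at x=68: 68 → 7 → 41 → 3 → 65 → 25 → 16 → … (one orbit).
3 cycles of lengths [41, 41, 1].
Σ(ℓ_i−1) = 83−3 = 80; sign = (−1)^80 = +1.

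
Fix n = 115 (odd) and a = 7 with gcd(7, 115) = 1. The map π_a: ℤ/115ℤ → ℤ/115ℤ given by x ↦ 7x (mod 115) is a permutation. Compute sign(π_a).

+1

Start at x=94: 94 → 83 → 6 → 42 → 64 → 103 → 31 → … (one orbit).
5 cycles of lengths [44, 44, 22, 4, 1].
115 − 5 = 110 transpositions; sign(π) = (−1)^110 = +1.
Via Zolotarev, sign(π_{7}) = (7|115) = +1.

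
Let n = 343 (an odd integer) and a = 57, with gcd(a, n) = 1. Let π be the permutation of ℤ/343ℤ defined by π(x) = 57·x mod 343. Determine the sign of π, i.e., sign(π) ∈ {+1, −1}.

+1

Orbit of 232 under x↦57x: [232, 190, 197, 253, 15, 169, 29]… (length divides ord_343(57)).
The orbit structure of x ↦ 57x mod 343: 19 orbits of sizes [49, 49, 49, 49, 49, 49, 7, 7, 7, 7, 7, 7, 1, 1, 1, 1, 1, 1, 1].
Σ(ℓ_i−1) = 343−19 = 324; sign = (−1)^324 = +1.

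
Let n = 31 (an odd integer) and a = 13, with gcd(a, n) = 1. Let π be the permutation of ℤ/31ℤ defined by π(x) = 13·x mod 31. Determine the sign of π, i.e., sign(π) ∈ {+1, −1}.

-1

Trace 15: π^k(15) = [15, 9, 24, 2, 26, 28, 23] for k=0..6.
Cycle type of π: 30 + 1; total 2 cycles.
With 2 cycles on 31 points, sign = (−1)^{31−2} = -1.
The Jacobi symbol (13|31) = -1 (Zolotarev) agrees.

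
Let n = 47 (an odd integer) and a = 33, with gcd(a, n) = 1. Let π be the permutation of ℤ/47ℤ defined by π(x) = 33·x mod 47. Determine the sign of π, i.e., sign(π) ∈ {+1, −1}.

Trace 29: π^k(29) = [29, 17, 44, 42, 23, 7, 43] for k=0..6.
π_33 has 2 disjoint cycles with lengths [46, 1] on {0,…,46}.
sign(π) = (−1)^{n − #cycles} = (−1)^{47−2} = (−1)^45 = -1.

-1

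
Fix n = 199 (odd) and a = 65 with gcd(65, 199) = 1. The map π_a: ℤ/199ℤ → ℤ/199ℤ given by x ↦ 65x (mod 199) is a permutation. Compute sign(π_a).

Trace 128: π^k(128) = [128, 161, 117, 43, 9, 187, 16] for k=0..6.
Cycle type of π: 99×2 + 1; total 3 cycles.
Σ(ℓ_i−1) = 199−3 = 196; sign = (−1)^196 = +1.
(65|199)_J = +1 (Zolotarev's lemma cross-check).

+1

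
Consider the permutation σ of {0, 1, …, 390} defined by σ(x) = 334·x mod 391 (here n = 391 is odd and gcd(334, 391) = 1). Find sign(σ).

-1

Trace 144: π^k(144) = [144, 3, 220, 363, 32, 131, 353] for k=0..6.
The orbit structure of x ↦ 334x mod 391: 6 orbits of sizes [176, 176, 16, 11, 11, 1].
391 − 6 = 385 transpositions; sign(π) = (−1)^385 = -1.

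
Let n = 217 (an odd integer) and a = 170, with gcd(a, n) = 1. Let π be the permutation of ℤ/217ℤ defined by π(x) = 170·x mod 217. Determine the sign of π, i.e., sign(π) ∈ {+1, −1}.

-1

Orbit of 16 under x↦170x: [16, 116, 190, 184, 32, 15, 163]… (length divides ord_217(170)).
π_170 has 12 disjoint cycles with lengths [30, 30, 30, 30, 30, 30, 10, 10, 10, 3, 3, 1] on {0,…,216}.
With 12 cycles on 217 points, sign = (−1)^{217−12} = -1.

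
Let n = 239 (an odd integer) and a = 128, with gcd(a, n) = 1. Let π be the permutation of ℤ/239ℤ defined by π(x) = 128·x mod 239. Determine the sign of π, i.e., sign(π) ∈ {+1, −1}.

Orbit of 187 under x↦128x: [187, 36, 67, 211, 1, 128, 132]… (length divides ord_239(128)).
Cycle type of π: 17×14 + 1; total 15 cycles.
With 15 cycles on 239 points, sign = (−1)^{239−15} = +1.
Via Zolotarev, sign(π_{128}) = (128|239) = +1.

+1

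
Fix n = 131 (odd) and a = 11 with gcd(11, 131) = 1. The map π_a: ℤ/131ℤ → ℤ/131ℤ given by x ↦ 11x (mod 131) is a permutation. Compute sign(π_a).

+1

Trace 11: π^k(11) = [11, 121, 21, 100, 52, 48, 4] for k=0..6.
Decompose π into cycles: lengths [65, 65, 1] (3 cycles, including the fixed point 0).
Σ(ℓ_i−1) = 131−3 = 128; sign = (−1)^128 = +1.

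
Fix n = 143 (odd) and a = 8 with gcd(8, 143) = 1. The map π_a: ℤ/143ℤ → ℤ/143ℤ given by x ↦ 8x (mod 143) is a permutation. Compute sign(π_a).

+1

Start at x=57: 57 → 27 → 73 → 12 → 96 → 53 → 138 → … (one orbit).
Cycle lengths of π_8 on ℤ/143ℤ: [20, 20, 20, 20, 20, 20, 10, 4, 4, 4, 1]; 11 cycles in total.
Σ(ℓ_i−1) = 143−11 = 132; sign = (−1)^132 = +1.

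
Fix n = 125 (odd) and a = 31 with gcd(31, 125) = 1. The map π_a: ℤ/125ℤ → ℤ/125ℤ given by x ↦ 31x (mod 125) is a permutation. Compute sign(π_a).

+1

Trace 116: π^k(116) = [116, 96, 101, 6, 61, 16, 121] for k=0..6.
Cycle type of π: 25×4 + 5×4 + 1×5; total 13 cycles.
n − c = 125 − 13 = 112; sign = (−1)^112 = +1.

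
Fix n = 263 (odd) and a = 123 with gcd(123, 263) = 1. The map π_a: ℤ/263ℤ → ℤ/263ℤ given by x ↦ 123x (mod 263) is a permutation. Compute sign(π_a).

Start at x=256: 256 → 191 → 86 → 58 → 33 → 114 → 83 → … (one orbit).
Cycle lengths of π_123 on ℤ/263ℤ: [262, 1]; 2 cycles in total.
263 − 2 = 261 transpositions; sign(π) = (−1)^261 = -1.
(123|263)_J = -1 (Zolotarev's lemma cross-check).

-1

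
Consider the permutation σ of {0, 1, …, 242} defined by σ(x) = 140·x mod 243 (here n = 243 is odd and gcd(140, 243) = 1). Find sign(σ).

Trace 185: π^k(185) = [185, 142, 197, 121, 173, 163, 221] for k=0..6.
The orbit structure of x ↦ 140x mod 243: 6 orbits of sizes [162, 54, 18, 6, 2, 1].
Σ(ℓ_i−1) = 243−6 = 237; sign = (−1)^237 = -1.
Check: (140/243) = -1 by Zolotarev.

-1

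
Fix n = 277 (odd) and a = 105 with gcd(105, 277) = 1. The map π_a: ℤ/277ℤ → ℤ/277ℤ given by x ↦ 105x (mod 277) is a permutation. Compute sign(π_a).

Orbit of 209 under x↦105x: [209, 62, 139, 191, 111, 21, 266]… (length divides ord_277(105)).
Cycle type of π: 276 + 1; total 2 cycles.
With 2 cycles on 277 points, sign = (−1)^{277−2} = -1.
(105|277)_J = -1 (Zolotarev's lemma cross-check).

-1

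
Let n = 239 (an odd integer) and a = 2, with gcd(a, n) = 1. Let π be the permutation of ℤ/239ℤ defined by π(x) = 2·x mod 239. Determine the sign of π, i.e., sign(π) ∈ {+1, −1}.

Orbit of 157 under x↦2x: [157, 75, 150, 61, 122, 5, 10]… (length divides ord_239(2)).
Cycle type of π: 119×2 + 1; total 3 cycles.
With 3 cycles on 239 points, sign = (−1)^{239−3} = +1.
Zolotarev: (2|239) = +1, matching the cycle-count sign.

+1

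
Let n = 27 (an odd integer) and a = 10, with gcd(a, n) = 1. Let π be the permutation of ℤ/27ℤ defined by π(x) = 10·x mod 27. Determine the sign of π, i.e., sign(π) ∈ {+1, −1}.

Start at x=10: 10 → 19 → 1 → 10 (one orbit).
15 cycles of lengths [3, 3, 3, 3, 3, 3, 1, 1, 1, 1, 1, 1, 1, 1, 1].
With 15 cycles on 27 points, sign = (−1)^{27−15} = +1.
Via Zolotarev, sign(π_{10}) = (10|27) = +1.

+1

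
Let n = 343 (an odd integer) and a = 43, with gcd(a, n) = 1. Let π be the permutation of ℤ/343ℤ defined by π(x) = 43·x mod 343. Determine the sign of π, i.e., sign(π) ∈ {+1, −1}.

+1

Orbit of 330 under x↦43x: [330, 127, 316, 211, 155, 148, 190]… (length divides ord_343(43)).
Cycle lengths of π_43 on ℤ/343ℤ: [49, 49, 49, 49, 49, 49, 7, 7, 7, 7, 7, 7, 1, 1, 1, 1, 1, 1, 1]; 19 cycles in total.
343 − 19 = 324 transpositions; sign(π) = (−1)^324 = +1.
Via Zolotarev, sign(π_{43}) = (43|343) = +1.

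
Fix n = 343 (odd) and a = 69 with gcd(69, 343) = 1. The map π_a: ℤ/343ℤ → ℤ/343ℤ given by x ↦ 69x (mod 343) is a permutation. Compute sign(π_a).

Orbit of 160 under x↦69x: [160, 64, 300, 120, 48, 225, 90]… (length divides ord_343(69)).
Decompose π into cycles: lengths [98, 98, 98, 14, 14, 14, 2, 2, 2, 1] (10 cycles, including the fixed point 0).
343 − 10 = 333 transpositions; sign(π) = (−1)^333 = -1.

-1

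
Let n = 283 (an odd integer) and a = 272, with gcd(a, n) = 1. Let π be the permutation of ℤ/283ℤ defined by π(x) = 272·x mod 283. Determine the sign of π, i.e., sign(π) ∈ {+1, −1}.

Orbit of 38 under x↦272x: [38, 148, 70, 79, 263, 220, 127]… (length divides ord_283(272)).
Cycle type of π: 282 + 1; total 2 cycles.
With 2 cycles on 283 points, sign = (−1)^{283−2} = -1.
(272|283)_J = -1 (Zolotarev's lemma cross-check).

-1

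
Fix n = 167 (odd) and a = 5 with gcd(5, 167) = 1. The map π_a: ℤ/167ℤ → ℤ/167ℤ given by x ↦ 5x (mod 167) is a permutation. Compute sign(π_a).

Start at x=36: 36 → 13 → 65 → 158 → 122 → 109 → 44 → … (one orbit).
Decompose π into cycles: lengths [166, 1] (2 cycles, including the fixed point 0).
n − c = 167 − 2 = 165; sign = (−1)^165 = -1.

-1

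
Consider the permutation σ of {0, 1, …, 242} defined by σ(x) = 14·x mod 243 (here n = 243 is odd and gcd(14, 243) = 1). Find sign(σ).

-1

Start at x=118: 118 → 194 → 43 → 116 → 166 → 137 → 217 → … (one orbit).
6 cycles of lengths [162, 54, 18, 6, 2, 1].
sign(π) = (−1)^{n − #cycles} = (−1)^{243−6} = (−1)^237 = -1.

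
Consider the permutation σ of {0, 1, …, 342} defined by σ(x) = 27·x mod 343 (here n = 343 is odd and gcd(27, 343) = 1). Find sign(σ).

Start at x=237: 237 → 225 → 244 → 71 → 202 → 309 → 111 → … (one orbit).
Cycle lengths of π_27 on ℤ/343ℤ: [98, 98, 98, 14, 14, 14, 2, 2, 2, 1]; 10 cycles in total.
sign(π) = (−1)^{n − #cycles} = (−1)^{343−10} = (−1)^333 = -1.

-1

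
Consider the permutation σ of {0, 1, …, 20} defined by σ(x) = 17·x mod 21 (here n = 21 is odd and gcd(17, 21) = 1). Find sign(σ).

+1

Trace 4: π^k(4) = [4, 5, 1, 17, 16, 20] for k=0..5.
π_17 has 5 disjoint cycles with lengths [6, 6, 6, 2, 1] on {0,…,20}.
Σ(ℓ_i−1) = 21−5 = 16; sign = (−1)^16 = +1.
Zolotarev: (17|21) = +1, matching the cycle-count sign.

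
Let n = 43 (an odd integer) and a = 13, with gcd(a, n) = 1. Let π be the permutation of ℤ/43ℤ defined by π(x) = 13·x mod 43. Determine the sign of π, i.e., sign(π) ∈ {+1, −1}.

Orbit of 31 under x↦13x: [31, 16, 36, 38, 21, 15, 23]… (length divides ord_43(13)).
The orbit structure of x ↦ 13x mod 43: 3 orbits of sizes [21, 21, 1].
43 − 3 = 40 transpositions; sign(π) = (−1)^40 = +1.
Via Zolotarev, sign(π_{13}) = (13|43) = +1.

+1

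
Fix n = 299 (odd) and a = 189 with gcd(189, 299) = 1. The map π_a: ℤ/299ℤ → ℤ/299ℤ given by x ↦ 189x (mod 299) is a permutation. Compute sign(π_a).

Start at x=135: 135 → 100 → 63 → 246 → 149 → 55 → 229 → … (one orbit).
π_189 has 5 disjoint cycles with lengths [132, 132, 22, 12, 1] on {0,…,298}.
With 5 cycles on 299 points, sign = (−1)^{299−5} = +1.
Via Zolotarev, sign(π_{189}) = (189|299) = +1.

+1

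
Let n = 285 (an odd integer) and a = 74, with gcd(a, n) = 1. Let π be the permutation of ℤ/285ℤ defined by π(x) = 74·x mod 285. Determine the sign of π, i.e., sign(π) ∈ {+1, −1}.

-1

Trace 44: π^k(44) = [44, 121, 119, 256, 134, 226, 194] for k=0..6.
π_74 has 24 disjoint cycles with lengths [18, 18, 18, 18, 18, 18, 18, 18, 18, 18, 18, 18, 18, 18, 9, 9, 2, 2, 2, 2, 2, 2, 2, 1] on {0,…,284}.
Σ(ℓ_i−1) = 285−24 = 261; sign = (−1)^261 = -1.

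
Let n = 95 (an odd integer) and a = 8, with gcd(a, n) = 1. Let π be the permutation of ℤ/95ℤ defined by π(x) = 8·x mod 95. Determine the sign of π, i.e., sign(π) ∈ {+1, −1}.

Trace 39: π^k(39) = [39, 27, 26, 18, 49, 12, 1] for k=0..6.
The orbit structure of x ↦ 8x mod 95: 11 orbits of sizes [12, 12, 12, 12, 12, 12, 6, 6, 6, 4, 1].
n − c = 95 − 11 = 84; sign = (−1)^84 = +1.
The Jacobi symbol (8|95) = +1 (Zolotarev) agrees.

+1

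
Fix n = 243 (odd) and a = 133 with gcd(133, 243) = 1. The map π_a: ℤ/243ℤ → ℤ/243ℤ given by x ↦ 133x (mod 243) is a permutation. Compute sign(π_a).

+1

Start at x=241: 241 → 220 → 100 → 178 → 103 → 91 → 196 → … (one orbit).
Decompose π into cycles: lengths [81, 81, 27, 27, 9, 9, 3, 3, 1, 1, 1] (11 cycles, including the fixed point 0).
sign(π) = (−1)^{n − #cycles} = (−1)^{243−11} = (−1)^232 = +1.
Zolotarev: (133|243) = +1, matching the cycle-count sign.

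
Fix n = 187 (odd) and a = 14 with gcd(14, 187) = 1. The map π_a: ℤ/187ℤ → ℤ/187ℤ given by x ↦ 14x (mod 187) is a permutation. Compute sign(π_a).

-1

Start at x=168: 168 → 108 → 16 → 37 → 144 → 146 → 174 → … (one orbit).
The orbit structure of x ↦ 14x mod 187: 6 orbits of sizes [80, 80, 16, 5, 5, 1].
6 cycles on 187: each ℓ→(−1)^(ℓ−1), product (−1)^181 = -1.
Via Zolotarev, sign(π_{14}) = (14|187) = -1.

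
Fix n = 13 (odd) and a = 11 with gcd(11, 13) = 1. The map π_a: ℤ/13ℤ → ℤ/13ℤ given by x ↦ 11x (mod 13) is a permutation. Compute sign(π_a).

-1

Orbit of 3 under x↦11x: [3, 7, 12, 2, 9, 8, 10]… (length divides ord_13(11)).
The orbit structure of x ↦ 11x mod 13: 2 orbits of sizes [12, 1].
Σ(ℓ_i−1) = 13−2 = 11; sign = (−1)^11 = -1.
Zolotarev: (11|13) = -1, matching the cycle-count sign.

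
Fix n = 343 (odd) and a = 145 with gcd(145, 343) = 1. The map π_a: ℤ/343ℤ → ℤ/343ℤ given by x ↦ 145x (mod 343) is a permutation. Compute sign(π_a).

Start at x=202: 202 → 135 → 24 → 50 → 47 → 298 → 335 → … (one orbit).
Cycle type of π: 294 + 42 + 6 + 1; total 4 cycles.
4 cycles on 343: each ℓ→(−1)^(ℓ−1), product (−1)^339 = -1.
Check: (145/343) = -1 by Zolotarev.

-1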